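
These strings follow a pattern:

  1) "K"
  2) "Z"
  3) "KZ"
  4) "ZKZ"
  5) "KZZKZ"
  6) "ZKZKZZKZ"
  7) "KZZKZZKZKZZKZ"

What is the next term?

This is a Fibonacci-style word recurrence s(k) = s(k−2)·s(k−1): e.g. K·Z = KZ.
Continuing: ZKZKZZKZ · KZZKZZKZKZZKZ gives term 8.

ZKZKZZKZKZZKZZKZKZZKZ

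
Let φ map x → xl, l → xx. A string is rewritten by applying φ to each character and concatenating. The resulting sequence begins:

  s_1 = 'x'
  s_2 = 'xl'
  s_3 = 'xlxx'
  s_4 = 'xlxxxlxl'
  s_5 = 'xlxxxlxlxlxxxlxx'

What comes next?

Rewriting the 16 symbols of xlxxxlxlxlxxxlxx one by one yields xl xx xl xl xl xx xl xx xl xx xl xl xl xx xl xl; concatenated:

xlxxxlxlxlxxxlxxxlxxxlxlxlxxxlxl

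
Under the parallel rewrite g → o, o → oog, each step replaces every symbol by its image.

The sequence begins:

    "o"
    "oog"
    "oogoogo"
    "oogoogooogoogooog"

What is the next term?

Replace each of the 17 characters of oogoogooogoogooog in place — oog oog o oog oog o oog oog oog o oog oog o oog oog oog o — and concatenate.

oogoogooogoogooogoogoogooogoogooogoogoogo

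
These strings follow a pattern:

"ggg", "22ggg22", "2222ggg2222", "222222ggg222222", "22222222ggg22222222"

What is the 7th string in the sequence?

222222222222ggg222222222222

s(k+1) = 22·s(k)·22, so each term gains 22 as a prefix and 22 as a suffix.
From 22222222ggg22222222, 2 further steps: 22222222ggg22222222 → 2222222222ggg2222222222 → (answer).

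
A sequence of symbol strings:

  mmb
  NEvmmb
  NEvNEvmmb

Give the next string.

The strings grow by a fixed prefix NEv each time.
Applying this once more to NEvNEvmmb:

NEvNEvNEvmmb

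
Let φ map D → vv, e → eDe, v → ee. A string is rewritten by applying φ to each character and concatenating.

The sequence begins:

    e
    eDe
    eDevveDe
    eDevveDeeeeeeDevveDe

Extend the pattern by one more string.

Replace each of the 20 characters of eDevveDeeeeeeDevveDe in place — eDe vv eDe ee ee eDe vv eDe eDe eDe eDe eDe eDe vv eDe ee ee eDe vv eDe — and concatenate.

eDevveDeeeeeeDevveDeeDeeDeeDeeDeeDevveDeeeeeeDevveDe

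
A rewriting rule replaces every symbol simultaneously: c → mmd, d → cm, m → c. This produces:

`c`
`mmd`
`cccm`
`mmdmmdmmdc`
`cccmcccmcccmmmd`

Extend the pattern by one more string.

Rewriting the 15 symbols of cccmcccmcccmmmd one by one yields mmd mmd mmd c mmd mmd mmd c mmd mmd mmd c c c cm; concatenated:

mmdmmdmmdcmmdmmdmmdcmmdmmdmmdccccm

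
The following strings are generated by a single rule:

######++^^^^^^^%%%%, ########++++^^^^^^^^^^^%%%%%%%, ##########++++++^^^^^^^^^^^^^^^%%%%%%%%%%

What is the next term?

############++++++++^^^^^^^^^^^^^^^^^^^%%%%%%%%%%%%%

Reading off run lengths: # runs 6, 8, 10; + runs 2, 4, 6; ^ runs 7, 11, 15; % runs 4, 7, 10 — each is linear in n, where the shown terms are n = 2, 3, 4.
At n = 5 the blocks have lengths 12, 8, 19, 13.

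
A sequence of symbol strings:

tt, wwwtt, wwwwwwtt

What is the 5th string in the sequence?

wwwwwwwwwwwwtt

Every step adds www at the front: s(k+1) = www·s(k).
From wwwwwwtt, 2 further steps: wwwwwwtt → wwwwwwwwwtt → (answer).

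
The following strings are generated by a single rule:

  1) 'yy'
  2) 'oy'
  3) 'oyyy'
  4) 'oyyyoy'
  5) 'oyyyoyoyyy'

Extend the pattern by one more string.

Each term (from the third on) is the previous term followed by the one before it: term 3 = oy·yy = oyyy.
Continuing: oyyyoyoyyy · oyyyoy gives term 6.

oyyyoyoyyyoyyyoy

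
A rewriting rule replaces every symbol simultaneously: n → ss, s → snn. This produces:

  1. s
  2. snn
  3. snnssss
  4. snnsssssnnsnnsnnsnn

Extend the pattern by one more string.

snnsssssnnsnnsnnsnnsnnsssssnnsssssnnsssssnnssss

Replace each of the 19 characters of snnsssssnnsnnsnnsnn in place — snn ss ss snn snn snn snn snn ss ss snn ss ss snn ss ss snn ss ss — and concatenate.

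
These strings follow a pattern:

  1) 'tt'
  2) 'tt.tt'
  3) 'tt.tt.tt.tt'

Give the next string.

Every step duplicates the string with '.' between the halves.
Doubling tt.tt.tt.tt with '.' between the halves:

tt.tt.tt.tt.tt.tt.tt.tt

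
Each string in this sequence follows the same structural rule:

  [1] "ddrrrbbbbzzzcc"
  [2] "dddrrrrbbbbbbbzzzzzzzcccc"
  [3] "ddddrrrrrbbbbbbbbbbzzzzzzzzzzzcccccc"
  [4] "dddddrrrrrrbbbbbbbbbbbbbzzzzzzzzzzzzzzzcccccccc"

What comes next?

Term n consists of n+1 d's, followed by n+2 r's, followed by 3n+1 b's, followed by 4n-1 z's, followed by 2n c's (n = 1, 2, …).
At n = 5 the blocks have lengths 6, 7, 16, 19, 10.

ddddddrrrrrrrbbbbbbbbbbbbbbbbzzzzzzzzzzzzzzzzzzzcccccccccc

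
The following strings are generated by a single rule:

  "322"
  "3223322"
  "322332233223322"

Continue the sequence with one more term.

Each string is two copies of the previous one joined by '3'.
So the next term is two copies of 322332233223322 with '3' between the halves.

3223322332233223322332233223322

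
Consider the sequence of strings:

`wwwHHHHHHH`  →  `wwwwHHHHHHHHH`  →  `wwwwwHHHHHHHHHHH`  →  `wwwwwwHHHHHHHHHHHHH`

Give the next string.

Term n consists of n w's, followed by 2n+1 H's, where the shown terms are n = 3, 4, 5, 6.
At n = 7 the blocks have lengths 7, 15.

wwwwwwwHHHHHHHHHHHHHHH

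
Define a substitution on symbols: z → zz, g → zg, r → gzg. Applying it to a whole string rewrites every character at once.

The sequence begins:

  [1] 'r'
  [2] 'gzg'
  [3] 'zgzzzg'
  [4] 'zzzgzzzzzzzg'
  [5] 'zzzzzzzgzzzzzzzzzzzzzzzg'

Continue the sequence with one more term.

Rewriting the 24 symbols of zzzzzzzgzzzzzzzzzzzzzzzg one by one yields zz zz zz zz zz zz zz zg zz zz zz zz zz zz zz zz zz zz zz zz zz zz zz zg; concatenated:

zzzzzzzzzzzzzzzgzzzzzzzzzzzzzzzzzzzzzzzzzzzzzzzg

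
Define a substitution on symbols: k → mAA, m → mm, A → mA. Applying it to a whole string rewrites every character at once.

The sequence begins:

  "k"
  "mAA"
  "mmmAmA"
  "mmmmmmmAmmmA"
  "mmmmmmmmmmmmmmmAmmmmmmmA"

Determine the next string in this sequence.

Replace each of the 24 characters of mmmmmmmmmmmmmmmAmmmmmmmA in place — mm mm mm mm mm mm mm mm mm mm mm mm mm mm mm mA mm mm mm mm mm mm mm mA — and concatenate.

mmmmmmmmmmmmmmmmmmmmmmmmmmmmmmmAmmmmmmmmmmmmmmmA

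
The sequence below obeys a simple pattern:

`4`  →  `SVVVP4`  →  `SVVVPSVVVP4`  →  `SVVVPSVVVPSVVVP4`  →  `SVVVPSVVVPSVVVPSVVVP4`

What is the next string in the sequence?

Every step adds SVVVP at the front: s(k+1) = SVVVP·s(k).
Applying this once more to SVVVPSVVVPSVVVPSVVVP4:

SVVVPSVVVPSVVVPSVVVPSVVVP4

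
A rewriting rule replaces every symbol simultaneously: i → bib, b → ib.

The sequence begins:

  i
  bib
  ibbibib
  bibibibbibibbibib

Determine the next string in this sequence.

Rewriting the 17 symbols of bibibibbibibbibib one by one yields ib bib ib bib ib bib ib ib bib ib bib ib ib bib ib bib ib; concatenated:

ibbibibbibibbibibibbibibbibibibbibibbibib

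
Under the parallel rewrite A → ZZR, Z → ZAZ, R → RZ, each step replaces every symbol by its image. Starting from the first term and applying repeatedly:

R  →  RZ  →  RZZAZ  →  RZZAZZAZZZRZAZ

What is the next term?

RZZAZZAZZZRZAZZAZZZRZAZZAZZAZRZZAZZZRZAZ

φ(RZZAZZAZZZRZAZ) expands symbol-by-symbol to RZ ZAZ ZAZ ZZR ZAZ ZAZ ZZR ZAZ ZAZ ZAZ RZ ZAZ ZZR ZAZ; joining the 14 pieces gives the next term.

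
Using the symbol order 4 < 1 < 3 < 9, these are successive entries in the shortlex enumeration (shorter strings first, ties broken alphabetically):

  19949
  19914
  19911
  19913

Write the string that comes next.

The successor of 19913 increments the rightmost position that isn't already 9 and resets every position after it to 4.

19919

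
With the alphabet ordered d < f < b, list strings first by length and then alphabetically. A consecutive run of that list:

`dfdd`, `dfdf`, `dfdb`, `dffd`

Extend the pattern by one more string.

dfff

Treat dffd as a base-3 numeral over the given alphabet and add one, carrying through any trailing b's.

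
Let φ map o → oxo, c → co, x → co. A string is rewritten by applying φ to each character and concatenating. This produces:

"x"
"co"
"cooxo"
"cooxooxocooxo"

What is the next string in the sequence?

Rewriting the 13 symbols of cooxooxocooxo one by one yields co oxo oxo co oxo oxo co oxo co oxo oxo co oxo; concatenated:

cooxooxocooxooxocooxocooxooxocooxo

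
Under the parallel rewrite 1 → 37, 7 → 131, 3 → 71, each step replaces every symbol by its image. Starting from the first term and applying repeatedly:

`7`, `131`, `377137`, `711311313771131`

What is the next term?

131373771373771377113113137377137

Applying the rule to each of the 15 symbols of 711311313771131 gives the pieces 131 37 37 71 37 37 71 37 71 131 131 37 37 71 37, which concatenate to the answer.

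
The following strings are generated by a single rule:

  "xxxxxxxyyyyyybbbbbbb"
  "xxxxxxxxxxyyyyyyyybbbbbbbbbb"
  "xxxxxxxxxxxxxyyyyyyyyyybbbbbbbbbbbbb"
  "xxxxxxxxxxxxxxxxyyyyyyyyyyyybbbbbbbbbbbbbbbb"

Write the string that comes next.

xxxxxxxxxxxxxxxxxxxyyyyyyyyyyyyyybbbbbbbbbbbbbbbbbbb

Term n consists of 3n-2 x's, followed by 2n y's, followed by 3n-2 b's, where the shown terms are n = 3, 4, 5, 6.
For the next term, n = 7, so the run lengths are 19, 14, 19.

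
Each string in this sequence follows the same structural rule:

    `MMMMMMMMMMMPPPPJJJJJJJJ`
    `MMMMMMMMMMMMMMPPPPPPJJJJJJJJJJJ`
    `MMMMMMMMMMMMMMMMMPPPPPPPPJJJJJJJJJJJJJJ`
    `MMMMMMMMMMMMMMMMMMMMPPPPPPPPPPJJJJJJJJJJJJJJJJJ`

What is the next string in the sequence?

MMMMMMMMMMMMMMMMMMMMMMMPPPPPPPPPPPPJJJJJJJJJJJJJJJJJJJJ

Each string has the form M^{3n+2} P^{2n-2} J^{3n-1}, where the shown terms are n = 3, 4, 5, 6.
For the next term, n = 7, so the run lengths are 23, 12, 20.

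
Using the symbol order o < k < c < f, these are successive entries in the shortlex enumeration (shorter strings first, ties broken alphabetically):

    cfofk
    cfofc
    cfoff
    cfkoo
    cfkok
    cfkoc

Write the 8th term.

Advancing 2 positions from cfkoc through cfkoc → cfkof reaches term 8.

cfkko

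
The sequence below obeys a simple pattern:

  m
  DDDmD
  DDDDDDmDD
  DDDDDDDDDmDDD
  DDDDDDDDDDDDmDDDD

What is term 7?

DDDDDDDDDDDDDDDDDDmDDDDDD

Each term wraps the previous one in DDD on the left and D on the right.
From DDDDDDDDDDDDmDDDD, 2 further steps: DDDDDDDDDDDDmDDDD → DDDDDDDDDDDDDDDmDDDDD → (answer).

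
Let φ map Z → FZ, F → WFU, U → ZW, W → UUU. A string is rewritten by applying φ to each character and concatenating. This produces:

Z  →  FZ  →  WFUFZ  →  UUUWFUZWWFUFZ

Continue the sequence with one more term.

Rewriting the 13 symbols of UUUWFUZWWFUFZ one by one yields ZW ZW ZW UUU WFU ZW FZ UUU UUU WFU ZW WFU FZ; concatenated:

ZWZWZWUUUWFUZWFZUUUUUUWFUZWWFUFZ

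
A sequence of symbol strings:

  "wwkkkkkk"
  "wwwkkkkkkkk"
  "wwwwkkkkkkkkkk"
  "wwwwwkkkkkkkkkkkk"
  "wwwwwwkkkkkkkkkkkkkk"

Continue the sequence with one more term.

wwwwwwwkkkkkkkkkkkkkkkk

Each string has the form w^{n-1} k^{2n}, where the shown terms are n = 3, 4, 5, 6, 7.
For the next term, n = 8, so the run lengths are 7, 16.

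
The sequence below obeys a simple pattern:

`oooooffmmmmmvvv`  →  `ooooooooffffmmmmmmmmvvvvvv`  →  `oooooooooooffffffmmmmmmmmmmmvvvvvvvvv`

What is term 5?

oooooooooooooooooffffffffffmmmmmmmmmmmmmmmmmvvvvvvvvvvvvvvv

The n-th term is 3n+2 o's then 2n f's then 3n+2 m's then 3n v's (n = 1, 2, …).
Setting n = 5 gives 17, 10, 17, 15 characters in each block.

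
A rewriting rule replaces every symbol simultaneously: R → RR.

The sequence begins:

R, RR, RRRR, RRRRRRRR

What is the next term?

Rewriting each symbol of RRRRRRRR: R→RR, R→RR, R→RR, R→RR, R→RR, R→RR, R→RR, R→RR, which concatenates to RR RR RR RR RR RR RR RR.

RRRRRRRRRRRRRRRR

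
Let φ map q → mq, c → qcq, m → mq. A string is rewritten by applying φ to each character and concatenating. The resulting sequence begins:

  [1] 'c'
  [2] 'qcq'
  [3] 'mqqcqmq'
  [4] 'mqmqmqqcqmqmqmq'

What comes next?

Rewriting the 15 symbols of mqmqmqqcqmqmqmq one by one yields mq mq mq mq mq mq mq qcq mq mq mq mq mq mq mq; concatenated:

mqmqmqmqmqmqmqqcqmqmqmqmqmqmqmq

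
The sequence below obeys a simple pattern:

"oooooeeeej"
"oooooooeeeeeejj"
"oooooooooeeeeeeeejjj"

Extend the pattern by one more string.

oooooooooooeeeeeeeeeejjjj

Each string has the form o^{2n+1} e^{2n} j^{n-1}, where the shown terms are n = 2, 3, 4.
For the next term, n = 5, so the run lengths are 11, 10, 4.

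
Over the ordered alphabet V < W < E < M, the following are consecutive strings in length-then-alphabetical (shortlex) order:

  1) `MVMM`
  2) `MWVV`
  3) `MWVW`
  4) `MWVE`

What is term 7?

Advancing 3 positions from MWVE through MWVE → MWVM → MWWV reaches term 7.

MWWW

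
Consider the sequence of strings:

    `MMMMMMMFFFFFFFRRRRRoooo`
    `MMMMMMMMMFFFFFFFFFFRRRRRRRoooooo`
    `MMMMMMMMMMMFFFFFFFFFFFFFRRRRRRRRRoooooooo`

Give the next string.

Reading off run lengths: M runs 7, 9, 11; F runs 7, 10, 13; R runs 5, 7, 9; o runs 4, 6, 8 — each is linear in n, where the shown terms are n = 3, 4, 5.
At n = 6 the blocks have lengths 13, 16, 11, 10.

MMMMMMMMMMMMMFFFFFFFFFFFFFFFFRRRRRRRRRRRoooooooooo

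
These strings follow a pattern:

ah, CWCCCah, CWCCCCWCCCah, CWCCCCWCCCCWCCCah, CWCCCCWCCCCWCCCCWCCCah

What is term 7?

The strings grow by a fixed prefix CWCCC each time.
From CWCCCCWCCCCWCCCCWCCCah, 2 further steps: CWCCCCWCCCCWCCCCWCCCah → CWCCCCWCCCCWCCCCWCCCCWCCCah → (answer).

CWCCCCWCCCCWCCCCWCCCCWCCCCWCCCah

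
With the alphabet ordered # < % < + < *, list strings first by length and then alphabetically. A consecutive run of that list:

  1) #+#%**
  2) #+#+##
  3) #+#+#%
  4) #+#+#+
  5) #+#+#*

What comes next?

Find the rightmost character of #+#+#* below *, bump it to the next letter, and reset everything to its right to #.

#+#+%#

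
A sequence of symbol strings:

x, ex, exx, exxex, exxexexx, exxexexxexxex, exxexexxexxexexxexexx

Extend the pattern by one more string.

exxexexxexxexexxexexxexxexexxexxex

From term 3 onward, concatenate the last term with the second-to-last: ex·x = exx, exx·ex = exxex, …
So term 8 is exxexexxexxexexxexexx·exxexexxexxex.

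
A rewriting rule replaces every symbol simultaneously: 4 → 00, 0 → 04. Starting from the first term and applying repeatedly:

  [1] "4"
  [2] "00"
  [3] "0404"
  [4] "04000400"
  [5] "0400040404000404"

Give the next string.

Rewriting the 16 symbols of 0400040404000404 one by one yields 04 00 04 04 04 00 04 00 04 00 04 04 04 00 04 00; concatenated:

04000404040004000400040404000400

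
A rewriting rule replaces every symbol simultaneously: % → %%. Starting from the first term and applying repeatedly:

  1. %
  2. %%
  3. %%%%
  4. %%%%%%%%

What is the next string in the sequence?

Rewriting each symbol of %%%%%%%%: %→%%, %→%%, %→%%, %→%%, %→%%, %→%%, %→%%, %→%%, which concatenates to %% %% %% %% %% %% %% %%.

%%%%%%%%%%%%%%%%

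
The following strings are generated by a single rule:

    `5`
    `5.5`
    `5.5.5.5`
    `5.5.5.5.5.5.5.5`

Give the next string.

5.5.5.5.5.5.5.5.5.5.5.5.5.5.5.5

Each string is two copies of the previous one joined by '.'.
One more doubling of 5.5.5.5.5.5.5.5 gives the answer.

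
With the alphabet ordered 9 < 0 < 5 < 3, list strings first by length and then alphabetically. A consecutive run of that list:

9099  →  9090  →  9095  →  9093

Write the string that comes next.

9009

The successor of 9093 increments the rightmost position that isn't already 3 and resets every position after it to 9.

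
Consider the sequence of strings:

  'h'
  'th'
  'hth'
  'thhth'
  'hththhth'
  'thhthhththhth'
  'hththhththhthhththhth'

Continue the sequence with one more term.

thhthhththhthhththhththhthhththhth

From term 3 onward, concatenate the second-to-last term with the last: h·th = hth, th·hth = thhth, …
The next term joins thhthhththhth and hththhththhthhththhth.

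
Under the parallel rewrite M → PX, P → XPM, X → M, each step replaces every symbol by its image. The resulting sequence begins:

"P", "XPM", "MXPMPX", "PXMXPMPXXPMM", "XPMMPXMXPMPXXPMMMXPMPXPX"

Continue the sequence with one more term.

MXPMPXPXXPMMPXMXPMPXXPMMMXPMPXPXPXMXPMPXXPMMXPMM

Applying the rule to each of the 24 symbols of XPMMPXMXPMPXXPMMMXPMPXPX gives the pieces M XPM PX PX XPM M PX M XPM PX XPM M M XPM PX PX PX M XPM PX XPM M XPM M, which concatenate to the answer.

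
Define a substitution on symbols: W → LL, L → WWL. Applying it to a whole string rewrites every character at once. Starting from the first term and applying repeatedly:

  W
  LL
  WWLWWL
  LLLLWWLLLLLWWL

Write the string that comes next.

Rewriting the 14 symbols of LLLLWWLLLLLWWL one by one yields WWL WWL WWL WWL LL LL WWL WWL WWL WWL WWL LL LL WWL; concatenated:

WWLWWLWWLWWLLLLLWWLWWLWWLWWLWWLLLLLWWL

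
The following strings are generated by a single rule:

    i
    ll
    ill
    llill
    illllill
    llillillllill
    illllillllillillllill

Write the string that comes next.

This is a Fibonacci-style word recurrence s(k) = s(k−2)·s(k−1): e.g. i·ll = ill.
So term 8 is llillillllill·illllillllillillllill.

llillillllillillllillllillillllill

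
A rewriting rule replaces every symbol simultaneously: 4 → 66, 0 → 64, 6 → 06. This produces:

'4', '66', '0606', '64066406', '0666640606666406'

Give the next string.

64060606066664066406060606666406

Applying the rule to each of the 16 symbols of 0666640606666406 gives the pieces 64 06 06 06 06 66 64 06 64 06 06 06 06 66 64 06, which concatenate to the answer.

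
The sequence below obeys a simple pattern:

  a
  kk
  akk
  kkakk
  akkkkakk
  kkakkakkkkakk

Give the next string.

akkkkakkkkakkakkkkakk

Each term (from the third on) is the two preceding terms concatenated in order: term 3 = a·kk = akk.
Continuing: akkkkakk · kkakkakkkkakk gives term 7.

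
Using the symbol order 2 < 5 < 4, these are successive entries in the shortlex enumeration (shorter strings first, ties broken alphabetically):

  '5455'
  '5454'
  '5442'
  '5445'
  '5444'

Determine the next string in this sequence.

Treat 5444 as a base-3 numeral over the given alphabet and add one, carrying through any trailing 4's.

4222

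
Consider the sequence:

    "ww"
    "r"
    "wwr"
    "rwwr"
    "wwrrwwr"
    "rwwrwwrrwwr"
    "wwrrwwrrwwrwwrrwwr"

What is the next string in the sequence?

rwwrwwrrwwrwwrrwwrrwwrwwrrwwr

From term 3 onward, concatenate the second-to-last term with the last: ww·r = wwr, r·wwr = rwwr, …
The next term joins rwwrwwrrwwr and wwrrwwrrwwrwwrrwwr.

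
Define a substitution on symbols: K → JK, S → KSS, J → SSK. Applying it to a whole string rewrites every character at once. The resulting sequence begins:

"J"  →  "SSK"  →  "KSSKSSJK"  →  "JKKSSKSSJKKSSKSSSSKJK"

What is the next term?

SSKJKJKKSSKSSJKKSSKSSSSKJKJKKSSKSSJKKSSKSSKSSKSSJKSSKJK

φ(JKKSSKSSJKKSSKSSSSKJK) expands symbol-by-symbol to SSK JK JK KSS KSS JK KSS KSS SSK JK JK KSS KSS JK KSS KSS KSS KSS JK SSK JK; joining the 21 pieces gives the next term.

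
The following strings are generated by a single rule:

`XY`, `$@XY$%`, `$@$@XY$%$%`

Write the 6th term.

$@$@$@$@$@XY$%$%$%$%$%

Every step adds $@ to the front and $% to the end of the previous string.
From $@$@XY$%$%, 3 further steps: $@$@XY$%$% → $@$@$@XY$%$%$% → $@$@$@$@XY$%$%$%$% → (answer).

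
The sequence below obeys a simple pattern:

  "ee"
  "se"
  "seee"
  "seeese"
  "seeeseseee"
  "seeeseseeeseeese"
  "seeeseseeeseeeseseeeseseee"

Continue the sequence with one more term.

This is a Fibonacci-style word recurrence s(k) = s(k−1)·s(k−2): e.g. se·ee = seee.
Continuing: seeeseseeeseeeseseeeseseee · seeeseseeeseeese gives term 8.

seeeseseeeseeeseseeeseseeeseeeseseeeseeese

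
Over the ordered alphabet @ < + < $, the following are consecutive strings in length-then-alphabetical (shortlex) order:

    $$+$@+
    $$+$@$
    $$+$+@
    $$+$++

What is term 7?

Stepping forward 3 times from $$+$++: $$+$++ → $$+$+$ → $$+$$@, then the target.

$$+$$+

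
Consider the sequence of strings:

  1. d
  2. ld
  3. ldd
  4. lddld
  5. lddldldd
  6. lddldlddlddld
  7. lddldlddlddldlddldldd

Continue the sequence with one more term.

From term 3 onward, concatenate the last term with the second-to-last: ld·d = ldd, ldd·ld = lddld, …
So term 8 is lddldlddlddldlddldldd·lddldlddlddld.

lddldlddlddldlddldlddlddldlddlddld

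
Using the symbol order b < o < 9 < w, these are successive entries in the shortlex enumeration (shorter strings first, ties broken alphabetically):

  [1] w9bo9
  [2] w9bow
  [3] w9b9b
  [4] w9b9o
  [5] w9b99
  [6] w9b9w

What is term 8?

w9bwo

Continuing the enumeration 2 steps past w9b9w: w9b9w → w9bwb → (answer).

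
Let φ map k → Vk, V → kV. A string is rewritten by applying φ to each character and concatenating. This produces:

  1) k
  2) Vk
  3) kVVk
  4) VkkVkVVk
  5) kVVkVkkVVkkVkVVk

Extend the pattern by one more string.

Replace each of the 16 characters of kVVkVkkVVkkVkVVk in place — Vk kV kV Vk kV Vk Vk kV kV Vk Vk kV Vk kV kV Vk — and concatenate.

VkkVkVVkkVVkVkkVkVVkVkkVVkkVkVVk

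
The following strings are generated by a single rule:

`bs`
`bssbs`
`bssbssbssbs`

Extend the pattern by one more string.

bssbssbssbssbssbssbssbs

Every step duplicates the string with 's' between the halves.
So the next term is two copies of bssbssbssbs with 's' between the halves.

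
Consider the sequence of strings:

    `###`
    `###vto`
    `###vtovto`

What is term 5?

Every step adds vto to the end: s(k+1) = s(k)·vto.
From ###vtovto, 2 further steps: ###vtovto → ###vtovtovto → (answer).

###vtovtovtovto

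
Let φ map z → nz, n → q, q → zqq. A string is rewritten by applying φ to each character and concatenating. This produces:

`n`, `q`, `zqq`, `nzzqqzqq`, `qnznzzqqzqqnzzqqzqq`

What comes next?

Rewriting the 19 symbols of qnznzzqqzqqnzzqqzqq one by one yields zqq q nz q nz nz zqq zqq nz zqq zqq q nz nz zqq zqq nz zqq zqq; concatenated:

zqqqnzqnznzzqqzqqnzzqqzqqqnznzzqqzqqnzzqqzqq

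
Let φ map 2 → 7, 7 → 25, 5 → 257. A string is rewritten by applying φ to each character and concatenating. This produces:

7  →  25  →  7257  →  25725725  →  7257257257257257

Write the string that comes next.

Rewriting the 16 symbols of 7257257257257257 one by one yields 25 7 257 25 7 257 25 7 257 25 7 257 25 7 257 25; concatenated:

25725725725725725725725725725725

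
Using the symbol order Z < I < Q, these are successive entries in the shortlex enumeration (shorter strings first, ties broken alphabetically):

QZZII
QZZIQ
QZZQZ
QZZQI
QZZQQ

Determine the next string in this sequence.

QZIZZ

Treat QZZQQ as a base-3 numeral over the given alphabet and add one, carrying through any trailing Q's.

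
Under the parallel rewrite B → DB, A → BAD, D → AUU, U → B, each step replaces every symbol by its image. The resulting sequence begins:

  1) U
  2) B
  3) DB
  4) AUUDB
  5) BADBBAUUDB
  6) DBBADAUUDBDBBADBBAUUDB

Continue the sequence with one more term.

Rewriting the 22 symbols of DBBADAUUDBDBBADBBAUUDB one by one yields AUU DB DB BAD AUU BAD B B AUU DB AUU DB DB BAD AUU DB DB BAD B B AUU DB; concatenated:

AUUDBDBBADAUUBADBBAUUDBAUUDBDBBADAUUDBDBBADBBAUUDB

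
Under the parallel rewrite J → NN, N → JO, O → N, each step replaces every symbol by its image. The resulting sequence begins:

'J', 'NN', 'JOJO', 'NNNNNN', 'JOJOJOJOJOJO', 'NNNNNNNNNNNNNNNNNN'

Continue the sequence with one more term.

JOJOJOJOJOJOJOJOJOJOJOJOJOJOJOJOJOJO

φ(NNNNNNNNNNNNNNNNNN) expands symbol-by-symbol to JO JO JO JO JO JO JO JO JO JO JO JO JO JO JO JO JO JO; joining the 18 pieces gives the next term.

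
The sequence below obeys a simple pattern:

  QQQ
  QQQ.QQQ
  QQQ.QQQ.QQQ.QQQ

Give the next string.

QQQ.QQQ.QQQ.QQQ.QQQ.QQQ.QQQ.QQQ

Every step duplicates the string with '.' between the halves.
So the next term is two copies of QQQ.QQQ.QQQ.QQQ with '.' between the halves.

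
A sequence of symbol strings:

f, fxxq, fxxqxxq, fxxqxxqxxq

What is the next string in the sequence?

Every step adds xxq to the end: s(k+1) = s(k)·xxq.
Applying this once more to fxxqxxqxxq:

fxxqxxqxxqxxq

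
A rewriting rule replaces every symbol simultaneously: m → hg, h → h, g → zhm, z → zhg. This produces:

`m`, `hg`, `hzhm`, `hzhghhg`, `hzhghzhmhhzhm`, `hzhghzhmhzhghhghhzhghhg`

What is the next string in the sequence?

hzhghzhmhzhghhghzhghzhmhhzhmhhzhghzhmhhzhm

Replace each of the 23 characters of hzhghzhmhzhghhghhzhghhg in place — h zhg h zhm h zhg h hg h zhg h zhm h h zhm h h zhg h zhm h h zhm — and concatenate.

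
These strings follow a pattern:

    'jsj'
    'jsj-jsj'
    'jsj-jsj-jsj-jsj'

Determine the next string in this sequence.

s(k+1) = s(k)·-·s(k) — each term doubles the last with '-' between the halves.
One more doubling of jsj-jsj-jsj-jsj gives the answer.

jsj-jsj-jsj-jsj-jsj-jsj-jsj-jsj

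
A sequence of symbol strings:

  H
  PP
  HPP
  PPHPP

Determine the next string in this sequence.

HPPPPHPP

Each term (from the third on) is the two preceding terms concatenated in order: term 3 = H·PP = HPP.
So term 5 is HPP·PPHPP.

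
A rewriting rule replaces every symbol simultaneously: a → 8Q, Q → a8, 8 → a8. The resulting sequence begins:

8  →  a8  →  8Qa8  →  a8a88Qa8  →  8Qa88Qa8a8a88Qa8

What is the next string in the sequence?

a8a88Qa8a8a88Qa88Qa88Qa8a8a88Qa8

φ(8Qa88Qa8a8a88Qa8) expands symbol-by-symbol to a8 a8 8Q a8 a8 a8 8Q a8 8Q a8 8Q a8 a8 a8 8Q a8; joining the 16 pieces gives the next term.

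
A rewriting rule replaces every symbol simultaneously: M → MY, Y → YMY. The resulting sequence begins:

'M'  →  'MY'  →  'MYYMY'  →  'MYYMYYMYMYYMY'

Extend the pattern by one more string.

MYYMYYMYMYYMYYMYMYYMYMYYMYYMYMYYMY

Applying the rule to each of the 13 symbols of MYYMYYMYMYYMY gives the pieces MY YMY YMY MY YMY YMY MY YMY MY YMY YMY MY YMY, which concatenate to the answer.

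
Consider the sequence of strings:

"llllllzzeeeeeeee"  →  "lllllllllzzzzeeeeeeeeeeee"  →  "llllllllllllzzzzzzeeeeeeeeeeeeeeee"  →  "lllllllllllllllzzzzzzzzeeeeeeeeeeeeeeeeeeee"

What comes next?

The n-th term is 3n l's then 2n-2 z's then 4n e's, where the shown terms are n = 2, 3, 4, 5.
For the next term, n = 6, so the run lengths are 18, 10, 24.

llllllllllllllllllzzzzzzzzzzeeeeeeeeeeeeeeeeeeeeeeee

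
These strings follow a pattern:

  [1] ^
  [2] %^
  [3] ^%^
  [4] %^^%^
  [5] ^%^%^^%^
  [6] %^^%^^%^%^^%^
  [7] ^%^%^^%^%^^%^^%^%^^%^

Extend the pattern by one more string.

Each term (from the third on) is the two preceding terms concatenated in order: term 3 = ^·%^ = ^%^.
The next term joins %^^%^^%^%^^%^ and ^%^%^^%^%^^%^^%^%^^%^.

%^^%^^%^%^^%^^%^%^^%^%^^%^^%^%^^%^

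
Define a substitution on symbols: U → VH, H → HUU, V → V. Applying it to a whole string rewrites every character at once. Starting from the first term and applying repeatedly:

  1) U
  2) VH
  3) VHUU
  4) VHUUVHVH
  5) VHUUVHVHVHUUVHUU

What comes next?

VHUUVHVHVHUUVHUUVHUUVHVHVHUUVHVH

Replace each of the 16 characters of VHUUVHVHVHUUVHUU in place — V HUU VH VH V HUU V HUU V HUU VH VH V HUU VH VH — and concatenate.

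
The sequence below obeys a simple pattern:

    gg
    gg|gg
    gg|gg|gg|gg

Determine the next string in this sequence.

gg|gg|gg|gg|gg|gg|gg|gg

Every step duplicates the string with '|' between the halves.
So the next term is two copies of gg|gg|gg|gg with '|' between the halves.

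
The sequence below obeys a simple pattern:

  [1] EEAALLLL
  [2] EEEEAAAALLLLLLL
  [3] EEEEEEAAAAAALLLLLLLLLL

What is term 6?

Reading off run lengths: E runs 2, 4, 6; A runs 2, 4, 6; L runs 4, 7, 10 — each is linear in n (n = 1, 2, …).
At n = 6 the blocks have lengths 12, 12, 19.

EEEEEEEEEEEEAAAAAAAAAAAALLLLLLLLLLLLLLLLLLL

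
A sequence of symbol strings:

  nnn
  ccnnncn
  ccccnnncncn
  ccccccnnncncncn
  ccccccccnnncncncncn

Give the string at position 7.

Every step adds cc to the front and cn to the end of the previous string.
From ccccccccnnncncncncn, 2 further steps: ccccccccnnncncncncn → ccccccccccnnncncncncncn → (answer).

ccccccccccccnnncncncncncncn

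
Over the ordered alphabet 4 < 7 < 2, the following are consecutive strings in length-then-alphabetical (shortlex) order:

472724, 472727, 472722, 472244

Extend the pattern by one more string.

472247

Find the rightmost character of 472244 below 2, bump it to the next letter, and reset everything to its right to 4.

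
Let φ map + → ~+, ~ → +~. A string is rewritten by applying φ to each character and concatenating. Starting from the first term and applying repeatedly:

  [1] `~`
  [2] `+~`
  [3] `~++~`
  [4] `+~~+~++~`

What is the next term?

~++~+~~++~~+~++~

Expanding +~~+~++~: +→~+, ~→+~, ~→+~, +→~+, ~→+~, +→~+, +→~+, ~→+~. Concatenated: ~+ +~ +~ ~+ +~ ~+ ~+ +~.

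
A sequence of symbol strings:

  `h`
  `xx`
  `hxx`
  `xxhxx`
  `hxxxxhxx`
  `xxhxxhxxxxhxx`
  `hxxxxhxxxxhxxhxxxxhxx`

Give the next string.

This is a Fibonacci-style word recurrence s(k) = s(k−2)·s(k−1): e.g. h·xx = hxx.
Continuing: xxhxxhxxxxhxx · hxxxxhxxxxhxxhxxxxhxx gives term 8.

xxhxxhxxxxhxxhxxxxhxxxxhxxhxxxxhxx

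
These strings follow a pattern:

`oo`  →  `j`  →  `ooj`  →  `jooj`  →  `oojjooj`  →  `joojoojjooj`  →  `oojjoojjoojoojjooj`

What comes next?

joojoojjoojoojjoojjoojoojjooj

From term 3 onward, concatenate the second-to-last term with the last: oo·j = ooj, j·ooj = jooj, …
The next term joins joojoojjooj and oojjoojjoojoojjooj.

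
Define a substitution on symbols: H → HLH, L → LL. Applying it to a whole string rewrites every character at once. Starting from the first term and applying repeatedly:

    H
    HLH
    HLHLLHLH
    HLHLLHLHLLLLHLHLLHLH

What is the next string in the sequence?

HLHLLHLHLLLLHLHLLHLHLLLLLLLLHLHLLHLHLLLLHLHLLHLH

φ(HLHLLHLHLLLLHLHLLHLH) expands symbol-by-symbol to HLH LL HLH LL LL HLH LL HLH LL LL LL LL HLH LL HLH LL LL HLH LL HLH; joining the 20 pieces gives the next term.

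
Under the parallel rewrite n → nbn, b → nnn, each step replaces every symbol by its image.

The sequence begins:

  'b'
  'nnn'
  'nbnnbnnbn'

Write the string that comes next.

nbnnnnnbnnbnnnnnbnnbnnnnnbn

Expanding nbnnbnnbn: n→nbn, b→nnn, n→nbn, n→nbn, b→nnn, n→nbn, n→nbn, b→nnn, n→nbn. Concatenated: nbn nnn nbn nbn nnn nbn nbn nnn nbn.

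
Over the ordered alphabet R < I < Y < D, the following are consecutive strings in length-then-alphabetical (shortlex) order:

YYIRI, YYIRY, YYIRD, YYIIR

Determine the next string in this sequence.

Find the rightmost character of YYIIR below D, bump it to the next letter, and reset everything to its right to R.

YYIII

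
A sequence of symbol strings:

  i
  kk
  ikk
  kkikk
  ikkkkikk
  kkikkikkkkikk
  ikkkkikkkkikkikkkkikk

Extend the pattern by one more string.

kkikkikkkkikkikkkkikkkkikkikkkkikk

From term 3 onward, concatenate the second-to-last term with the last: i·kk = ikk, kk·ikk = kkikk, …
The next term joins kkikkikkkkikk and ikkkkikkkkikkikkkkikk.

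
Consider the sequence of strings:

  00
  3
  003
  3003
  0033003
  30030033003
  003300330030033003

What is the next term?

From term 3 onward, concatenate the second-to-last term with the last: 00·3 = 003, 3·003 = 3003, …
The next term joins 30030033003 and 003300330030033003.

30030033003003300330030033003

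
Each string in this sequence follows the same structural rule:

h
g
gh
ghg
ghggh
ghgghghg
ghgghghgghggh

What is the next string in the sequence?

From term 3 onward, concatenate the last term with the second-to-last: g·h = gh, gh·g = ghg, …
The next term joins ghgghghgghggh and ghgghghg.

ghgghghgghgghghgghghg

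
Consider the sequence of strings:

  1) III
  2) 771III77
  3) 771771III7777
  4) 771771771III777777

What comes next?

771771771771III77777777

s(k+1) = 771·s(k)·77, so each term gains 771 as a prefix and 77 as a suffix.
So the next term is 771·771771771III777777·77.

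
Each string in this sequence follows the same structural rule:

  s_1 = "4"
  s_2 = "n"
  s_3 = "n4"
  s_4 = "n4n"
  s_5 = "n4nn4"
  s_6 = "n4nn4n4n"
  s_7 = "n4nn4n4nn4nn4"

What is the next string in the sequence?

n4nn4n4nn4nn4n4nn4n4n

From term 3 onward, concatenate the last term with the second-to-last: n·4 = n4, n4·n = n4n, …
Continuing: n4nn4n4nn4nn4 · n4nn4n4n gives term 8.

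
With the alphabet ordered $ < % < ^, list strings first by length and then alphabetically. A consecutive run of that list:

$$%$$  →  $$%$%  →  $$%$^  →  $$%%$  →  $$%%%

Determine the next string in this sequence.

$$%%^

Treat $$%%% as a base-3 numeral over the given alphabet and add one, carrying through any trailing ^'s.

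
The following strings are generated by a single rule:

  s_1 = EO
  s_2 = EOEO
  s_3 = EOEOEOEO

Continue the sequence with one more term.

Each string is two copies of the previous one concatenated.
Doubling EOEOEOEO:

EOEOEOEOEOEOEOEO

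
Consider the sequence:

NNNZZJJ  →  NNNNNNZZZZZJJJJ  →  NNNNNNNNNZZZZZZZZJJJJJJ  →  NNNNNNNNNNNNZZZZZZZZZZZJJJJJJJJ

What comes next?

Reading off run lengths: N runs 3, 6, 9, 12; Z runs 2, 5, 8, 11; J runs 2, 4, 6, 8 — each is linear in n (n = 1, 2, …).
For the next term, n = 5, so the run lengths are 15, 14, 10.

NNNNNNNNNNNNNNNZZZZZZZZZZZZZZJJJJJJJJJJ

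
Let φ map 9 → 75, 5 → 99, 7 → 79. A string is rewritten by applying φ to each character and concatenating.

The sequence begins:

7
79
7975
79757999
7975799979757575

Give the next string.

Applying the rule to each of the 16 symbols of 7975799979757575 gives the pieces 79 75 79 99 79 75 75 75 79 75 79 99 79 99 79 99, which concatenate to the answer.

79757999797575757975799979997999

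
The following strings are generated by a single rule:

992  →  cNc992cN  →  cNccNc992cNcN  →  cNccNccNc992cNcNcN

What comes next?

cNccNccNccNc992cNcNcNcN

s(k+1) = cNc·s(k)·cN, so each term gains cNc as a prefix and cN as a suffix.
So the next term is cNc·cNccNccNc992cNcNcN·cN.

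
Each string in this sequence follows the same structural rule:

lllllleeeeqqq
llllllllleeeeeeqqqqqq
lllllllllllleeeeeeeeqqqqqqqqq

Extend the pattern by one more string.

Term n consists of 3n+3 l's, followed by 2n+2 e's, followed by 3n q's (n = 1, 2, …).
Setting n = 4 gives 15, 10, 12 characters in each block.

llllllllllllllleeeeeeeeeeqqqqqqqqqqqq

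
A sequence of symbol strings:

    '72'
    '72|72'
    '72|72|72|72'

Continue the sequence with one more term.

72|72|72|72|72|72|72|72

Every step duplicates the string with '|' between the halves.
So the next term is two copies of 72|72|72|72 with '|' between the halves.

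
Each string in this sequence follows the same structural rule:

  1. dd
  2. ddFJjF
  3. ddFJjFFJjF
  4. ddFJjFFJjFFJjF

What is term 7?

ddFJjFFJjFFJjFFJjFFJjFFJjF

Each term is the previous one with FJjF appended.
From ddFJjFFJjFFJjF, 3 further steps: ddFJjFFJjFFJjF → ddFJjFFJjFFJjFFJjF → ddFJjFFJjFFJjFFJjFFJjF → (answer).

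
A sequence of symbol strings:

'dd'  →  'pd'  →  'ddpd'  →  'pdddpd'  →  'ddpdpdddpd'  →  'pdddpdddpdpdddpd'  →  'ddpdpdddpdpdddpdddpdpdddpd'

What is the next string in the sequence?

Each term (from the third on) is the two preceding terms concatenated in order: term 3 = dd·pd = ddpd.
The next term joins pdddpdddpdpdddpd and ddpdpdddpdpdddpdddpdpdddpd.

pdddpdddpdpdddpdddpdpdddpdpdddpdddpdpdddpd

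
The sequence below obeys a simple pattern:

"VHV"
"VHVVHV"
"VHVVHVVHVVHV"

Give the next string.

s(k+1) = s(k)·s(k) — each term doubles the last.
So the next term is two copies of VHVVHVVHVVHV.

VHVVHVVHVVHVVHVVHVVHVVHV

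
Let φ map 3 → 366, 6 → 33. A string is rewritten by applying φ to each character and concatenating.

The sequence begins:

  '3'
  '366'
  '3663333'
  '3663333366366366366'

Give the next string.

36633333663663663663663333366333336633333663333

Replace each of the 19 characters of 3663333366366366366 in place — 366 33 33 366 366 366 366 366 33 33 366 33 33 366 33 33 366 33 33 — and concatenate.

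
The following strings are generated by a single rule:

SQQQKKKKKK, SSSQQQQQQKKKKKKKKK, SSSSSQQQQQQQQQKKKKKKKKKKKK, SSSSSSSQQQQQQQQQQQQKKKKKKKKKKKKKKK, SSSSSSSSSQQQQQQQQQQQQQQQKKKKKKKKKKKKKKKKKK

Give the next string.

SSSSSSSSSSSQQQQQQQQQQQQQQQQQQKKKKKKKKKKKKKKKKKKKKK

Reading off run lengths: S runs 1, 3, 5, 7, 9; Q runs 3, 6, 9, 12, 15; K runs 6, 9, 12, 15, 18 — each is linear in n (n = 1, 2, …).
Setting n = 6 gives 11, 18, 21 characters in each block.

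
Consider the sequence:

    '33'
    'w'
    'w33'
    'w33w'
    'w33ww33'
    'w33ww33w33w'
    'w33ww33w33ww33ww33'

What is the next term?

w33ww33w33ww33ww33w33ww33w33w

From term 3 onward, concatenate the last term with the second-to-last: w·33 = w33, w33·w = w33w, …
So term 8 is w33ww33w33ww33ww33·w33ww33w33w.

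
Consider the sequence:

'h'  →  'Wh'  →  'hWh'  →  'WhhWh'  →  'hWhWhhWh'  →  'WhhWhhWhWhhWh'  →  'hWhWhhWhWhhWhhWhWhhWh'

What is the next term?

From term 3 onward, concatenate the second-to-last term with the last: h·Wh = hWh, Wh·hWh = WhhWh, …
Continuing: WhhWhhWhWhhWh · hWhWhhWhWhhWhhWhWhhWh gives term 8.

WhhWhhWhWhhWhhWhWhhWhWhhWhhWhWhhWh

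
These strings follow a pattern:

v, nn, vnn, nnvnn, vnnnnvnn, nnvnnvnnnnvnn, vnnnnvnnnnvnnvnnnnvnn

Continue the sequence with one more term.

From term 3 onward, concatenate the second-to-last term with the last: v·nn = vnn, nn·vnn = nnvnn, …
Continuing: nnvnnvnnnnvnn · vnnnnvnnnnvnnvnnnnvnn gives term 8.

nnvnnvnnnnvnnvnnnnvnnnnvnnvnnnnvnn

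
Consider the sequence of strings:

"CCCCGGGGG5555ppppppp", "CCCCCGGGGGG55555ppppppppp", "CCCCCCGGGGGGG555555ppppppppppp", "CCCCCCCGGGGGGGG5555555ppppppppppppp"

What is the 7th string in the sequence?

CCCCCCCCCCGGGGGGGGGGG5555555555ppppppppppppppppppp

Reading off run lengths: C runs 4, 5, 6, 7; G runs 5, 6, 7, 8; 5 runs 4, 5, 6, 7; p runs 7, 9, 11, 13 — each is linear in n, where the shown terms are n = 3, 4, 5, 6.
Setting n = 9 gives 10, 11, 10, 19 characters in each block.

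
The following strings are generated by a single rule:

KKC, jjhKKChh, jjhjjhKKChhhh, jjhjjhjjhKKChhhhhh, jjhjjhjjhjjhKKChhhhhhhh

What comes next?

jjhjjhjjhjjhjjhKKChhhhhhhhhh

s(k+1) = jjh·s(k)·hh, so each term gains jjh as a prefix and hh as a suffix.
One more step from jjhjjhjjhjjhKKChhhhhhhh gives the answer.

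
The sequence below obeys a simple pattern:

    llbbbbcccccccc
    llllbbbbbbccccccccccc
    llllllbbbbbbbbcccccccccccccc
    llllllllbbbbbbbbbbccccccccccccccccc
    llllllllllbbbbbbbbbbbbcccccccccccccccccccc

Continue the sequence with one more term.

llllllllllllbbbbbbbbbbbbbbccccccccccccccccccccccc

Term n consists of 2n-2 l's, followed by 2n b's, followed by 3n+2 c's, where the shown terms are n = 2, 3, 4, 5, 6.
For the next term, n = 7, so the run lengths are 12, 14, 23.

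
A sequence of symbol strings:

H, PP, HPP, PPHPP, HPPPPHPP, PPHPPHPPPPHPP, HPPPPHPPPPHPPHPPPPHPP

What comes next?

PPHPPHPPPPHPPHPPPPHPPPPHPPHPPPPHPP

From term 3 onward, concatenate the second-to-last term with the last: H·PP = HPP, PP·HPP = PPHPP, …
So term 8 is PPHPPHPPPPHPP·HPPPPHPPPPHPPHPPPPHPP.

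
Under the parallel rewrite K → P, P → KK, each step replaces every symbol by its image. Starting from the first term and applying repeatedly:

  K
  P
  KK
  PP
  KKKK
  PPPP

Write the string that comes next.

KKKKKKKK

Expanding PPPP: P→KK, P→KK, P→KK, P→KK. Concatenated: KK KK KK KK.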